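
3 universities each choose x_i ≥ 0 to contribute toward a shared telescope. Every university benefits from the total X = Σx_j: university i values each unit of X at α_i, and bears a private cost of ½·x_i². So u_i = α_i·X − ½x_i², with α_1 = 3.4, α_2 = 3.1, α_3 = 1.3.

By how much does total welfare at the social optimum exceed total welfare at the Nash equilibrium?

41.85

University i's FOC: ∂u_i/∂x_i = α_i − x_i = 0, so x_i* = α_i.
NE contributions = (3.4, 3.1, 1.3); X = 7.8.
W^NE = (Σα)·X − ½Σα_i² = 7.8² − ½·22.86 = 49.41.
Planner sets x_i = Σα_j = 7.8 for every i, so X^SO = 3·7.8 = 23.4.
W^SO = (Σα)·X^SO − ½·3·(Σα)² = (3/2)·7.8² = 91.26.
Deadweight loss = W^SO − W^NE = 41.85.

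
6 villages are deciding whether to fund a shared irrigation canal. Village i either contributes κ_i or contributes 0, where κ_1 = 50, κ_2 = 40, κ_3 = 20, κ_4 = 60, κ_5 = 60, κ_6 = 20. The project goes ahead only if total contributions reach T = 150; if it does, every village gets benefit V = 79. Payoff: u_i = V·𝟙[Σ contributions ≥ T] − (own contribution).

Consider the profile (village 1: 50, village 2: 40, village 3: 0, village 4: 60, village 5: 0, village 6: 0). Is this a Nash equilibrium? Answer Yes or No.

Total = 150 ≥ 150: provided.
Village 1 (pledges 50, payoff 29): dropping to 0 → total 100, payoff 0. No gain.
Village 2 (pledges 40, payoff 39): dropping to 0 → total 110, payoff 0. No gain.
Village 3 (pledges 0, payoff 79): pledging 20 → total 170, payoff 59. No gain.
Village 4 (pledges 60, payoff 19): dropping to 0 → total 90, payoff 0. No gain.
Village 5 (pledges 0, payoff 79): pledging 60 → total 210, payoff 19. No gain.
Village 6 (pledges 0, payoff 79): pledging 20 → total 170, payoff 59. No gain.

Yes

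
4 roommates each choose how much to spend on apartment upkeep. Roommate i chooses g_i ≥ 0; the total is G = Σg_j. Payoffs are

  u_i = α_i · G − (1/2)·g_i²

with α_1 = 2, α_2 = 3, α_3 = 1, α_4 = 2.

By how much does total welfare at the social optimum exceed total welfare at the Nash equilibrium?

73

Roommate i's FOC: ∂u_i/∂g_i = α_i − g_i = 0, so g_i* = α_i.
NE contributions = (2, 3, 1, 2); G = 8.
W^NE = (Σα)·G − ½Σα_i² = 8² − ½·18 = 55.
Planner sets g_i = Σα_j = 8 for every i, so G^SO = 4·8 = 32.
W^SO = (Σα)·G^SO − ½·4·(Σα)² = (4/2)·8² = 128.
Deadweight loss = W^SO − W^NE = 73.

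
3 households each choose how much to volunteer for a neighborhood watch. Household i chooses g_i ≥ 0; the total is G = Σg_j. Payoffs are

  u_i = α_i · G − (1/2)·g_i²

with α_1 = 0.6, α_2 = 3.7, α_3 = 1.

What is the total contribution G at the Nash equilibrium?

Household i's FOC: ∂u_i/∂g_i = α_i − g_i = 0, so g_i* = α_i.
NE contributions = (0.6, 3.7, 1); G = 5.3.

5.3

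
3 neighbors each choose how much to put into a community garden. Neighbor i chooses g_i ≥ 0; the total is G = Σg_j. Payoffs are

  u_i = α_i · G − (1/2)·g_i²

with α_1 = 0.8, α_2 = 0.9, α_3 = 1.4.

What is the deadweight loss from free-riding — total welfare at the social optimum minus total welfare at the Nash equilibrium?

Neighbor i's FOC: ∂u_i/∂g_i = α_i − g_i = 0, so g_i* = α_i.
NE contributions = (0.8, 0.9, 1.4); G = 3.1.
W^NE = (Σα)·G − ½Σα_i² = 3.1² − ½·3.41 = 7.905.
Planner sets g_i = Σα_j = 3.1 for every i, so G^SO = 3·3.1 = 9.3.
W^SO = (Σα)·G^SO − ½·3·(Σα)² = (3/2)·3.1² = 14.415.
Deadweight loss = W^SO − W^NE = 6.51.

6.51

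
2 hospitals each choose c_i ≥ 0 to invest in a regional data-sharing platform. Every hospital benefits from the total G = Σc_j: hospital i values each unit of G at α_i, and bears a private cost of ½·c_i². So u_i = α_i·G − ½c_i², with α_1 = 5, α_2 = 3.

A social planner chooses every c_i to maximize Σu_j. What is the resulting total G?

Planner FOC: ∂(Σu_j)/∂c_i = (Σα_j) − c_i = 0, so c_i^SO = Σα_j = 8 for every i; G^SO = 16.

16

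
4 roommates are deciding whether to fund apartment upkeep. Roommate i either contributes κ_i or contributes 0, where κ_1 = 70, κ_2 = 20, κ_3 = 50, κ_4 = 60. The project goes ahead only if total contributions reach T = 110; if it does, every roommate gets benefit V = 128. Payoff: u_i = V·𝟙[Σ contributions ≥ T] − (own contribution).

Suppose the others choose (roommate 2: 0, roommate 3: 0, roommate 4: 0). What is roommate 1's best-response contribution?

0

Others' total = 0. Even contributing 70 gives 70 < 110: no benefit either way.
Best response: 0.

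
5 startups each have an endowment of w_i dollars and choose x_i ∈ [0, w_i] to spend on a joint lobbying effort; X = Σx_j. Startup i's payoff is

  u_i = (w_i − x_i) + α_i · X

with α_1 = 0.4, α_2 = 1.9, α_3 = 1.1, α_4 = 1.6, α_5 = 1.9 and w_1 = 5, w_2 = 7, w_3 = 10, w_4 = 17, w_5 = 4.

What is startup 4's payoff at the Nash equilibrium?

∂u_i/∂x_i = α_i − 1, so startup i contributes w_i if α_i > 1, else 0.
α_i > 1 for i ∈ {2, 3, 4, 5}; NE contributions (0, 7, 10, 17, 4), X = 38.
u_4 = (17 − 17) + 1.6·38 = 60.8.

60.8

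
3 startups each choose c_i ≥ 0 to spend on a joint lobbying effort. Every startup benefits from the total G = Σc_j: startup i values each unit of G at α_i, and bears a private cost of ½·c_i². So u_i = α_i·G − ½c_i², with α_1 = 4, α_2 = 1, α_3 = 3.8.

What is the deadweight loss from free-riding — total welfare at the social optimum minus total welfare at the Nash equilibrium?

54.44

Startup i's FOC: ∂u_i/∂c_i = α_i − c_i = 0, so c_i* = α_i.
NE contributions = (4, 1, 3.8); G = 8.8.
W^NE = (Σα)·G − ½Σα_i² = 8.8² − ½·31.44 = 61.72.
Planner sets c_i = Σα_j = 8.8 for every i, so G^SO = 3·8.8 = 26.4.
W^SO = (Σα)·G^SO − ½·3·(Σα)² = (3/2)·8.8² = 116.16.
Deadweight loss = W^SO − W^NE = 54.44.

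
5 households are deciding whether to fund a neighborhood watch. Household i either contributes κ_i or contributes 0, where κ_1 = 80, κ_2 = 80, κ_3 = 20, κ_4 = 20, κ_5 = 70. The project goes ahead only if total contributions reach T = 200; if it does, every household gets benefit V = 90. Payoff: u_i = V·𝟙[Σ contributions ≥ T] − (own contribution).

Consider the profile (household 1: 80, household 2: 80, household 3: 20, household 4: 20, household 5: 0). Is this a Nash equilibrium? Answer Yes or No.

Yes

Total = 200 ≥ 200: provided.
Household 1 (pledges 80, payoff 10): dropping to 0 → total 120, payoff 0. No gain.
Household 2 (pledges 80, payoff 10): dropping to 0 → total 120, payoff 0. No gain.
Household 3 (pledges 20, payoff 70): dropping to 0 → total 180, payoff 0. No gain.
Household 4 (pledges 20, payoff 70): dropping to 0 → total 180, payoff 0. No gain.
Household 5 (pledges 0, payoff 90): pledging 70 → total 270, payoff 20. No gain.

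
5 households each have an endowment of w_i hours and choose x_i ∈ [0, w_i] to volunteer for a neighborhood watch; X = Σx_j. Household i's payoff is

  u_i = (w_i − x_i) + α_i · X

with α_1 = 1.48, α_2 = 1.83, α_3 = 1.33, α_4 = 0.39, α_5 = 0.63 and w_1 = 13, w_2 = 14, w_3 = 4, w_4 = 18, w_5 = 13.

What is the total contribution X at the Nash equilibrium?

31

∂u_i/∂x_i = α_i − 1, so household i contributes w_i if α_i > 1, else 0.
α_i > 1 for i ∈ {1, 2, 3}; NE contributions (13, 14, 4, 0, 0), X = 31.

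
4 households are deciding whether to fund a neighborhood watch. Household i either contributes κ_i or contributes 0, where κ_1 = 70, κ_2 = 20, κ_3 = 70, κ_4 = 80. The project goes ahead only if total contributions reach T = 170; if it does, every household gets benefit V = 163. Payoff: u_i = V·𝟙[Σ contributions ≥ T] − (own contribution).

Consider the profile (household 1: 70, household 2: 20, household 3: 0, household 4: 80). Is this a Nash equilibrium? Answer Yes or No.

Yes

Total = 170 ≥ 170: provided.
Household 1 (pledges 70, payoff 93): dropping to 0 → total 100, payoff 0. No gain.
Household 2 (pledges 20, payoff 143): dropping to 0 → total 150, payoff 0. No gain.
Household 3 (pledges 0, payoff 163): pledging 70 → total 240, payoff 93. No gain.
Household 4 (pledges 80, payoff 83): dropping to 0 → total 90, payoff 0. No gain.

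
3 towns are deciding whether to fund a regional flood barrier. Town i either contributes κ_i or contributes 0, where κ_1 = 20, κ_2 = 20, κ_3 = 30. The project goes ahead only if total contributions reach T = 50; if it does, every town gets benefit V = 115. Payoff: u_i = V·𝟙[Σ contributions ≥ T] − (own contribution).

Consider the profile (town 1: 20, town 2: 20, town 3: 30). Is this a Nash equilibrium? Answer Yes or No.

No

Total = 70 ≥ 50: provided.
Town 1 (pledges 20, payoff 95): dropping to 0 → total 50, payoff 115. Profitable deviation.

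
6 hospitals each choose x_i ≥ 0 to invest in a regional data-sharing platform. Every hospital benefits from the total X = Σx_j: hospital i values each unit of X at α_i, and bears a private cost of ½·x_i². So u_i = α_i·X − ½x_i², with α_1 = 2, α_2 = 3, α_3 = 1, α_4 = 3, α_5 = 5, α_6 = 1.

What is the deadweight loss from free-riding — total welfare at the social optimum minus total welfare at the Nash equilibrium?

474.5

Hospital i's FOC: ∂u_i/∂x_i = α_i − x_i = 0, so x_i* = α_i.
NE contributions = (2, 3, 1, 3, 5, 1); X = 15.
W^NE = (Σα)·X − ½Σα_i² = 15² − ½·49 = 200.5.
Planner sets x_i = Σα_j = 15 for every i, so X^SO = 6·15 = 90.
W^SO = (Σα)·X^SO − ½·6·(Σα)² = (6/2)·15² = 675.
Deadweight loss = W^SO − W^NE = 474.5.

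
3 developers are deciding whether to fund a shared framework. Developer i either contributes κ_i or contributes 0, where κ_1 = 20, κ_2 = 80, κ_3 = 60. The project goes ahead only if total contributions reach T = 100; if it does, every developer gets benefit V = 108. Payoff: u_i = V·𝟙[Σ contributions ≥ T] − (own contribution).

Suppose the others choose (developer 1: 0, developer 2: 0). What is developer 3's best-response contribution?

Others' total = 0. Even contributing 60 gives 60 < 100: no benefit either way.
Best response: 0.

0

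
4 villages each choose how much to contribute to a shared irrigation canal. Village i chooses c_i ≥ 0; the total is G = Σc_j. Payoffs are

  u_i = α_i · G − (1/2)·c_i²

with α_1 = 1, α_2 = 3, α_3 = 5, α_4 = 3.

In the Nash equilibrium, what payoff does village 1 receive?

11.5

Village i's FOC: ∂u_i/∂c_i = α_i − c_i = 0, so c_i* = α_i.
NE contributions = (1, 3, 5, 3); G = 12.
u_1 = α_1·G − ½·(c_1)² = 1·12 − ½·1² = 11.5.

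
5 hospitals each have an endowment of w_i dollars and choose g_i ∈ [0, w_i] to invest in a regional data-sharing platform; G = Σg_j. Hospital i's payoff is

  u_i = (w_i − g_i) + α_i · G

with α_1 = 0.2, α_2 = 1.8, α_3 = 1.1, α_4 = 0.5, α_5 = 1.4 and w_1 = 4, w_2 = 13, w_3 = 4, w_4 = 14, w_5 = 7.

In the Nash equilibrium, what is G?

24

∂u_i/∂g_i = α_i − 1, so hospital i contributes w_i if α_i > 1, else 0.
α_i > 1 for i ∈ {2, 3, 5}; NE contributions (0, 13, 4, 0, 7), G = 24.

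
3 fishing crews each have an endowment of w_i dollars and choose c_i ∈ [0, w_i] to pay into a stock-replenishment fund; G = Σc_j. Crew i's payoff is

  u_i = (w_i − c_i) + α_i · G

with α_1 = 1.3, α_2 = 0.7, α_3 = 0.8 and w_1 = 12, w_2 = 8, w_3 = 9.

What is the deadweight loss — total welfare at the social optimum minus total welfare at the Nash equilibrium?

30.6

∂u_i/∂c_i = α_i − 1, so crew i contributes w_i if α_i > 1, else 0.
α_i > 1 for i ∈ {1}; NE contributions (12, 0, 0), G = 12.
W^NE = Σw_i − G^NE + (Σα_i)·G^NE = 29 + 1.8·12 = 50.6.
Planner: ∂(Σu_j)/∂c_i = Σα_j − 1 = 1.8 > 0, so everyone contributes w_i; G^SO = 29, W^SO = 29 + 1.8·29 = 81.2.
Deadweight loss = 30.6.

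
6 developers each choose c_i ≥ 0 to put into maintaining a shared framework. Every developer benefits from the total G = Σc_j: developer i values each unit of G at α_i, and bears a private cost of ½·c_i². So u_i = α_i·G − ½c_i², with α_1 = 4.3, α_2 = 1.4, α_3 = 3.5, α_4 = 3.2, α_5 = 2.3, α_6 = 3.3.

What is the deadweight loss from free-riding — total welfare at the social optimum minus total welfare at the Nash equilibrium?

Developer i's FOC: ∂u_i/∂c_i = α_i − c_i = 0, so c_i* = α_i.
NE contributions = (4.3, 1.4, 3.5, 3.2, 2.3, 3.3); G = 18.
W^NE = (Σα)·G − ½Σα_i² = 18² − ½·59.12 = 294.44.
Planner sets c_i = Σα_j = 18 for every i, so G^SO = 6·18 = 108.
W^SO = (Σα)·G^SO − ½·6·(Σα)² = (6/2)·18² = 972.
Deadweight loss = W^SO − W^NE = 677.56.

677.56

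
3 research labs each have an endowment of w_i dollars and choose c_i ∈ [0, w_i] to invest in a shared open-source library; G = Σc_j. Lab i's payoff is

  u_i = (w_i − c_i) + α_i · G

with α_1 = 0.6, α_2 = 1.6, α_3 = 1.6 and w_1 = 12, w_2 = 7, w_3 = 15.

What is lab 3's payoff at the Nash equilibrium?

∂u_i/∂c_i = α_i − 1, so lab i contributes w_i if α_i > 1, else 0.
α_i > 1 for i ∈ {2, 3}; NE contributions (0, 7, 15), G = 22.
u_3 = (15 − 15) + 1.6·22 = 35.2.

35.2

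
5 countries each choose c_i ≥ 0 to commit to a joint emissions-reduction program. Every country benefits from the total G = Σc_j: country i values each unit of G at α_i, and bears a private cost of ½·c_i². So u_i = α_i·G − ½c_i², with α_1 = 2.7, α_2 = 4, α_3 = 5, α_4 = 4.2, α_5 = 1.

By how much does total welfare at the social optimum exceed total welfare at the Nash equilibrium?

461.88

Country i's FOC: ∂u_i/∂c_i = α_i − c_i = 0, so c_i* = α_i.
NE contributions = (2.7, 4, 5, 4.2, 1); G = 16.9.
W^NE = (Σα)·G − ½Σα_i² = 16.9² − ½·66.93 = 252.145.
Planner sets c_i = Σα_j = 16.9 for every i, so G^SO = 5·16.9 = 84.5.
W^SO = (Σα)·G^SO − ½·5·(Σα)² = (5/2)·16.9² = 714.025.
Deadweight loss = W^SO − W^NE = 461.88.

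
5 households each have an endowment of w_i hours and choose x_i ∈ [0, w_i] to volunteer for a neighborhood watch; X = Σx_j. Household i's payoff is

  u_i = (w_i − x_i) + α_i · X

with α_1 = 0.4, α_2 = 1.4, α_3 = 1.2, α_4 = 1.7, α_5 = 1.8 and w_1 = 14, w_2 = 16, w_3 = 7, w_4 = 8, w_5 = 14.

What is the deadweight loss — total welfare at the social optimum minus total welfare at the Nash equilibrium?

77

∂u_i/∂x_i = α_i − 1, so household i contributes w_i if α_i > 1, else 0.
α_i > 1 for i ∈ {2, 3, 4, 5}; NE contributions (0, 16, 7, 8, 14), X = 45.
W^NE = Σw_i − X^NE + (Σα_i)·X^NE = 59 + 5.5·45 = 306.5.
Planner: ∂(Σu_j)/∂x_i = Σα_j − 1 = 5.5 > 0, so everyone contributes w_i; X^SO = 59, W^SO = 59 + 5.5·59 = 383.5.
Deadweight loss = 77.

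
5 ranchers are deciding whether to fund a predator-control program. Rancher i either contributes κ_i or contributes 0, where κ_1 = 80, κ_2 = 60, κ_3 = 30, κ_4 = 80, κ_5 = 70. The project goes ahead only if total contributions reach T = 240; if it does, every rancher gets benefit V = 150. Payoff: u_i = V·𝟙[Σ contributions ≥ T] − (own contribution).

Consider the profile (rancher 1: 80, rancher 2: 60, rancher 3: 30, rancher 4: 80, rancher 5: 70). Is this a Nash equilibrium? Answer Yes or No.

No

Total = 320 ≥ 240: provided.
Rancher 1 (pledges 80, payoff 70): dropping to 0 → total 240, payoff 150. Profitable deviation.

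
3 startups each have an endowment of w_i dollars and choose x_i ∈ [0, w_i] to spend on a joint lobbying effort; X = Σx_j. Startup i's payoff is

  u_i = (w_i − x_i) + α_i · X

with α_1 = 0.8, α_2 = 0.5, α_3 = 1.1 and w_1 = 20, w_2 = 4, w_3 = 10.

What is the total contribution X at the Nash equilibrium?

∂u_i/∂x_i = α_i − 1, so startup i contributes w_i if α_i > 1, else 0.
α_i > 1 for i ∈ {3}; NE contributions (0, 0, 10), X = 10.

10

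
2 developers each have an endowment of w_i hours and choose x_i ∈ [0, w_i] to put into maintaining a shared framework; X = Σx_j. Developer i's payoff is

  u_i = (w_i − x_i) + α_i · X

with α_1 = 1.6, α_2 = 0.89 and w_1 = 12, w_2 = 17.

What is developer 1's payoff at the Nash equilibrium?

19.2

∂u_i/∂x_i = α_i − 1, so developer i contributes w_i if α_i > 1, else 0.
α_i > 1 for i ∈ {1}; NE contributions (12, 0), X = 12.
u_1 = (12 − 12) + 1.6·12 = 19.2.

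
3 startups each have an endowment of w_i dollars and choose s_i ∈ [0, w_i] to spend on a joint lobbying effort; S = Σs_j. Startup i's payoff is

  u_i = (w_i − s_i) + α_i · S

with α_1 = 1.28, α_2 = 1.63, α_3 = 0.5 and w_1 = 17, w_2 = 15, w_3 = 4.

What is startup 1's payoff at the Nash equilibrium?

∂u_i/∂s_i = α_i − 1, so startup i contributes w_i if α_i > 1, else 0.
α_i > 1 for i ∈ {1, 2}; NE contributions (17, 15, 0), S = 32.
u_1 = (17 − 17) + 1.28·32 = 40.96.

40.96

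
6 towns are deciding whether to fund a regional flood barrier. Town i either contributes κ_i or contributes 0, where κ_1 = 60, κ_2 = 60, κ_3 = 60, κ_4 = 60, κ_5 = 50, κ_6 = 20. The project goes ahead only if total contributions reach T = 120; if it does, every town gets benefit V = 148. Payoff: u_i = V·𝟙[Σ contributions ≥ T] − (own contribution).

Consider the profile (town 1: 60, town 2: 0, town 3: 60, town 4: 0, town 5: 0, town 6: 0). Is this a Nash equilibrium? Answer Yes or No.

Yes

Total = 120 ≥ 120: provided.
Town 1 (pledges 60, payoff 88): dropping to 0 → total 60, payoff 0. No gain.
Town 2 (pledges 0, payoff 148): pledging 60 → total 180, payoff 88. No gain.
Town 3 (pledges 60, payoff 88): dropping to 0 → total 60, payoff 0. No gain.
Town 4 (pledges 0, payoff 148): pledging 60 → total 180, payoff 88. No gain.
Town 5 (pledges 0, payoff 148): pledging 50 → total 170, payoff 98. No gain.
Town 6 (pledges 0, payoff 148): pledging 20 → total 140, payoff 128. No gain.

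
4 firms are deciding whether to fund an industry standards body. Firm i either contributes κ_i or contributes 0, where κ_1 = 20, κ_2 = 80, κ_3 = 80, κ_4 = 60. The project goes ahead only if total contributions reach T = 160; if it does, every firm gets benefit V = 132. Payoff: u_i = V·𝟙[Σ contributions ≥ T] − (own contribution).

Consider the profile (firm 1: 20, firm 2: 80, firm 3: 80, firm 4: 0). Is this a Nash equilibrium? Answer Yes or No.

No

Total = 180 ≥ 160: provided.
Firm 1 (pledges 20, payoff 112): dropping to 0 → total 160, payoff 132. Profitable deviation.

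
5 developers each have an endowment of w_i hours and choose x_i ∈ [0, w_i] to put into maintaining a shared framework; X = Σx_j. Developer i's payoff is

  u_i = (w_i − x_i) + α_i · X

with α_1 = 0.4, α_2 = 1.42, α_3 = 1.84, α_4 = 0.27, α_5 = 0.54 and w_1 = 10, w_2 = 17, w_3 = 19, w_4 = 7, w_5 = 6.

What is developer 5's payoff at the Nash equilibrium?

25.44

∂u_i/∂x_i = α_i − 1, so developer i contributes w_i if α_i > 1, else 0.
α_i > 1 for i ∈ {2, 3}; NE contributions (0, 17, 19, 0, 0), X = 36.
u_5 = (6 − 0) + 0.54·36 = 25.44.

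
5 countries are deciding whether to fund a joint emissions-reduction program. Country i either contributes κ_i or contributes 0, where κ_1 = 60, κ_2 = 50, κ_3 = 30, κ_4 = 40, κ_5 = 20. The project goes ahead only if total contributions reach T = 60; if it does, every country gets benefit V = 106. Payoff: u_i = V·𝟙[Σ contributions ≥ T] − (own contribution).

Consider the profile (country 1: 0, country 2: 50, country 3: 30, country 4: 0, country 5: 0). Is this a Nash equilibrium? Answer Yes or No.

Yes

Total = 80 ≥ 60: provided.
Country 1 (pledges 0, payoff 106): pledging 60 → total 140, payoff 46. No gain.
Country 2 (pledges 50, payoff 56): dropping to 0 → total 30, payoff 0. No gain.
Country 3 (pledges 30, payoff 76): dropping to 0 → total 50, payoff 0. No gain.
Country 4 (pledges 0, payoff 106): pledging 40 → total 120, payoff 66. No gain.
Country 5 (pledges 0, payoff 106): pledging 20 → total 100, payoff 86. No gain.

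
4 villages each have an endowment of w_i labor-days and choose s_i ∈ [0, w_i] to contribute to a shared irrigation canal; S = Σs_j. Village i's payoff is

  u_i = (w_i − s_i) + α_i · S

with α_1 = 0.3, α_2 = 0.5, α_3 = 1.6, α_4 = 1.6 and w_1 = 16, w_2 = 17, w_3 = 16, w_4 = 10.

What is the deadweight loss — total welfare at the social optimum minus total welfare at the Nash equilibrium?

99

∂u_i/∂s_i = α_i − 1, so village i contributes w_i if α_i > 1, else 0.
α_i > 1 for i ∈ {3, 4}; NE contributions (0, 0, 16, 10), S = 26.
W^NE = Σw_i − S^NE + (Σα_i)·S^NE = 59 + 3·26 = 137.
Planner: ∂(Σu_j)/∂s_i = Σα_j − 1 = 3 > 0, so everyone contributes w_i; S^SO = 59, W^SO = 59 + 3·59 = 236.
Deadweight loss = 99.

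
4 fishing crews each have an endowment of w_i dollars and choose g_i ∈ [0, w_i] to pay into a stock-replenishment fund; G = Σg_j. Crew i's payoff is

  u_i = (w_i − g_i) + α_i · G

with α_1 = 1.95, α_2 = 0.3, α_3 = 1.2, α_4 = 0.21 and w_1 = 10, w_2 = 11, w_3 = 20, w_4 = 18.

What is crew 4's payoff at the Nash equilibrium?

24.3

∂u_i/∂g_i = α_i − 1, so crew i contributes w_i if α_i > 1, else 0.
α_i > 1 for i ∈ {1, 3}; NE contributions (10, 0, 20, 0), G = 30.
u_4 = (18 − 0) + 0.21·30 = 24.3.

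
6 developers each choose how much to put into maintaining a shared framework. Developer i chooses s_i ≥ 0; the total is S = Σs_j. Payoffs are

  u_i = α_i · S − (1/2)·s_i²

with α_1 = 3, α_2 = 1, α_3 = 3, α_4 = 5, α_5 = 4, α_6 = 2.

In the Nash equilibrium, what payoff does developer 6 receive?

34

Developer i's FOC: ∂u_i/∂s_i = α_i − s_i = 0, so s_i* = α_i.
NE contributions = (3, 1, 3, 5, 4, 2); S = 18.
u_6 = α_6·S − ½·(s_6)² = 2·18 − ½·2² = 34.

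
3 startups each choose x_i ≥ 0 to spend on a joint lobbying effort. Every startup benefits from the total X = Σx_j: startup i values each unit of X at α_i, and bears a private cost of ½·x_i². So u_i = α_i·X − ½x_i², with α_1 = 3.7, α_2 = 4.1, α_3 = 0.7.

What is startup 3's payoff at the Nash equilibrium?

Startup i's FOC: ∂u_i/∂x_i = α_i − x_i = 0, so x_i* = α_i.
NE contributions = (3.7, 4.1, 0.7); X = 8.5.
u_3 = α_3·X − ½·(x_3)² = 0.7·8.5 − ½·0.7² = 5.705.

5.705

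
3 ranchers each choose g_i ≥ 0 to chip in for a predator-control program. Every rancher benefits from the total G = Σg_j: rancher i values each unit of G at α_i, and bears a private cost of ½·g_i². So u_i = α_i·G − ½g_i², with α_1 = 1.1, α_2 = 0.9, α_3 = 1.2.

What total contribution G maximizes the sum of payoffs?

Planner FOC: ∂(Σu_j)/∂g_i = (Σα_j) − g_i = 0, so g_i^SO = Σα_j = 3.2 for every i; G^SO = 9.6.

9.6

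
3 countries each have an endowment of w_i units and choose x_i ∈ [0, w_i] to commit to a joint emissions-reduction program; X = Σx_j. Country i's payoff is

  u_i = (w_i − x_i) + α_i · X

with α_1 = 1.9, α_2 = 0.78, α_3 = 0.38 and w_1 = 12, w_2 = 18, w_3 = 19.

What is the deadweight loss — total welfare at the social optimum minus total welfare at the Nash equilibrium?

76.22

∂u_i/∂x_i = α_i − 1, so country i contributes w_i if α_i > 1, else 0.
α_i > 1 for i ∈ {1}; NE contributions (12, 0, 0), X = 12.
W^NE = Σw_i − X^NE + (Σα_i)·X^NE = 49 + 2.06·12 = 73.72.
Planner: ∂(Σu_j)/∂x_i = Σα_j − 1 = 2.06 > 0, so everyone contributes w_i; X^SO = 49, W^SO = 49 + 2.06·49 = 149.94.
Deadweight loss = 76.22.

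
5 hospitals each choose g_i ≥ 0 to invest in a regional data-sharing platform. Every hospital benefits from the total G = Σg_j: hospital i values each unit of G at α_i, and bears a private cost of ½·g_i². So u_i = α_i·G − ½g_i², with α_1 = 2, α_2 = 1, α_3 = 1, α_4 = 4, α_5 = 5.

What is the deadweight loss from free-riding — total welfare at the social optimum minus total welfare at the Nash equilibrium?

277

Hospital i's FOC: ∂u_i/∂g_i = α_i − g_i = 0, so g_i* = α_i.
NE contributions = (2, 1, 1, 4, 5); G = 13.
W^NE = (Σα)·G − ½Σα_i² = 13² − ½·47 = 145.5.
Planner sets g_i = Σα_j = 13 for every i, so G^SO = 5·13 = 65.
W^SO = (Σα)·G^SO − ½·5·(Σα)² = (5/2)·13² = 422.5.
Deadweight loss = W^SO − W^NE = 277.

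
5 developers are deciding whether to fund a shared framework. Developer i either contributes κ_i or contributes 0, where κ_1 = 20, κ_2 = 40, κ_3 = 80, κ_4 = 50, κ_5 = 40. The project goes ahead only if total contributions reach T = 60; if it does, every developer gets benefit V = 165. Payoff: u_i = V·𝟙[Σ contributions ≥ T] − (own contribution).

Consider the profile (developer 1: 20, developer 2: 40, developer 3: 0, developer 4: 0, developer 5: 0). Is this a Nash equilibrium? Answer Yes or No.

Yes

Total = 60 ≥ 60: provided.
Developer 1 (pledges 20, payoff 145): dropping to 0 → total 40, payoff 0. No gain.
Developer 2 (pledges 40, payoff 125): dropping to 0 → total 20, payoff 0. No gain.
Developer 3 (pledges 0, payoff 165): pledging 80 → total 140, payoff 85. No gain.
Developer 4 (pledges 0, payoff 165): pledging 50 → total 110, payoff 115. No gain.
Developer 5 (pledges 0, payoff 165): pledging 40 → total 100, payoff 125. No gain.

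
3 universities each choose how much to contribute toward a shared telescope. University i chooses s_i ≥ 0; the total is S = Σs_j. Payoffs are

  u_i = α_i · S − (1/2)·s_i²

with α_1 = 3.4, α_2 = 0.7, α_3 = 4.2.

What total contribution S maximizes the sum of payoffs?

24.9

Planner FOC: ∂(Σu_j)/∂s_i = (Σα_j) − s_i = 0, so s_i^SO = Σα_j = 8.3 for every i; S^SO = 24.9.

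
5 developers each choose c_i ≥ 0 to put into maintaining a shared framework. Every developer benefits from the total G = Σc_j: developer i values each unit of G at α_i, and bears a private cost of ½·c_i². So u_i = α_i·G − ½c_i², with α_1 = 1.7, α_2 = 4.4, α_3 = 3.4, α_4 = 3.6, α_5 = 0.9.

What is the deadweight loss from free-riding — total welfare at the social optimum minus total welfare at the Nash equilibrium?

317.79

Developer i's FOC: ∂u_i/∂c_i = α_i − c_i = 0, so c_i* = α_i.
NE contributions = (1.7, 4.4, 3.4, 3.6, 0.9); G = 14.
W^NE = (Σα)·G − ½Σα_i² = 14² − ½·47.58 = 172.21.
Planner sets c_i = Σα_j = 14 for every i, so G^SO = 5·14 = 70.
W^SO = (Σα)·G^SO − ½·5·(Σα)² = (5/2)·14² = 490.
Deadweight loss = W^SO − W^NE = 317.79.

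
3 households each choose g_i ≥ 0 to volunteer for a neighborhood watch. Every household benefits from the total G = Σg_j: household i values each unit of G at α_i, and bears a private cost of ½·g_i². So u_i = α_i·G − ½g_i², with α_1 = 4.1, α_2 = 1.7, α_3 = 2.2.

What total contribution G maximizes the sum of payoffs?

Planner FOC: ∂(Σu_j)/∂g_i = (Σα_j) − g_i = 0, so g_i^SO = Σα_j = 8 for every i; G^SO = 24.

24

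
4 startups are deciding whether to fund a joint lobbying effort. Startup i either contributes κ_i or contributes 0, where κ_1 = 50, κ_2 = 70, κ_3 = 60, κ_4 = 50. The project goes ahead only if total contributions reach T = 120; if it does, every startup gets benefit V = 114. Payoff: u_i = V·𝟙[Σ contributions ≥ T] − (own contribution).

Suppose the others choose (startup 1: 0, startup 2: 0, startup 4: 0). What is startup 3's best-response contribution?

0

Others' total = 0. Even contributing 60 gives 60 < 120: no benefit either way.
Best response: 0.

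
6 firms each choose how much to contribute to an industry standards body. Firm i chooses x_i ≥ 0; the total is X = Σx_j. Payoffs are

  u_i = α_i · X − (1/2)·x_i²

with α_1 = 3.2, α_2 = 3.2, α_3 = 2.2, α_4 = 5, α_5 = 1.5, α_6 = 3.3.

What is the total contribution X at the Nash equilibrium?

Firm i's FOC: ∂u_i/∂x_i = α_i − x_i = 0, so x_i* = α_i.
NE contributions = (3.2, 3.2, 2.2, 5, 1.5, 3.3); X = 18.4.

18.4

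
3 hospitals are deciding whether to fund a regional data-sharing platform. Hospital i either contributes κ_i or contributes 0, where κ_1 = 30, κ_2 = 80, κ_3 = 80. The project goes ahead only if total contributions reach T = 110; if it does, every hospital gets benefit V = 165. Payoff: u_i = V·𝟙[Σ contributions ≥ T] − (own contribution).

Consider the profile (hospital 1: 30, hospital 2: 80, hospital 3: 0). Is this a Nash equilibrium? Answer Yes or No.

Yes

Total = 110 ≥ 110: provided.
Hospital 1 (pledges 30, payoff 135): dropping to 0 → total 80, payoff 0. No gain.
Hospital 2 (pledges 80, payoff 85): dropping to 0 → total 30, payoff 0. No gain.
Hospital 3 (pledges 0, payoff 165): pledging 80 → total 190, payoff 85. No gain.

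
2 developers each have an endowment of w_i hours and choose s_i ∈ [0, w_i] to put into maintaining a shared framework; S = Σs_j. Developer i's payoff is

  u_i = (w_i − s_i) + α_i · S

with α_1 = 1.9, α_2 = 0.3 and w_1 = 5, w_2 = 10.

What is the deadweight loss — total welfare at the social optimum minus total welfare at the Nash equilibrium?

12

∂u_i/∂s_i = α_i − 1, so developer i contributes w_i if α_i > 1, else 0.
α_i > 1 for i ∈ {1}; NE contributions (5, 0), S = 5.
W^NE = Σw_i − S^NE + (Σα_i)·S^NE = 15 + 1.2·5 = 21.
Planner: ∂(Σu_j)/∂s_i = Σα_j − 1 = 1.2 > 0, so everyone contributes w_i; S^SO = 15, W^SO = 15 + 1.2·15 = 33.
Deadweight loss = 12.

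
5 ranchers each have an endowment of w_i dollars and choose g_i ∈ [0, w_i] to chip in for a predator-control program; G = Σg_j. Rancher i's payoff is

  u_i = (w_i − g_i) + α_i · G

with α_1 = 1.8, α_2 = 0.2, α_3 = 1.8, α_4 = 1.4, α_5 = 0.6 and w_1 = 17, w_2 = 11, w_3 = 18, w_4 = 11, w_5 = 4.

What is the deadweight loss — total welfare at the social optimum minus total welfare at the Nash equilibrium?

∂u_i/∂g_i = α_i − 1, so rancher i contributes w_i if α_i > 1, else 0.
α_i > 1 for i ∈ {1, 3, 4}; NE contributions (17, 0, 18, 11, 0), G = 46.
W^NE = Σw_i − G^NE + (Σα_i)·G^NE = 61 + 4.8·46 = 281.8.
Planner: ∂(Σu_j)/∂g_i = Σα_j − 1 = 4.8 > 0, so everyone contributes w_i; G^SO = 61, W^SO = 61 + 4.8·61 = 353.8.
Deadweight loss = 72.

72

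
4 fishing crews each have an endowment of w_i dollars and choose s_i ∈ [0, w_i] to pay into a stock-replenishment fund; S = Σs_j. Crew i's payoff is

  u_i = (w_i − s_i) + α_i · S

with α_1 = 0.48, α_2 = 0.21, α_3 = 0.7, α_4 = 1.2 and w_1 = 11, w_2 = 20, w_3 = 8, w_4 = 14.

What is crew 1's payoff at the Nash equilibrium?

17.72

∂u_i/∂s_i = α_i − 1, so crew i contributes w_i if α_i > 1, else 0.
α_i > 1 for i ∈ {4}; NE contributions (0, 0, 0, 14), S = 14.
u_1 = (11 − 0) + 0.48·14 = 17.72.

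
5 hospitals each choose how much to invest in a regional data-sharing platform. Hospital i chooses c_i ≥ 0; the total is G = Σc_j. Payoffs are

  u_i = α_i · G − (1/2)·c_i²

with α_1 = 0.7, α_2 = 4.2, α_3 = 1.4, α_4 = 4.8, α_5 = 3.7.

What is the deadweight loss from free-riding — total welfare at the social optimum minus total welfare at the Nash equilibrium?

356.97

Hospital i's FOC: ∂u_i/∂c_i = α_i − c_i = 0, so c_i* = α_i.
NE contributions = (0.7, 4.2, 1.4, 4.8, 3.7); G = 14.8.
W^NE = (Σα)·G − ½Σα_i² = 14.8² − ½·56.82 = 190.63.
Planner sets c_i = Σα_j = 14.8 for every i, so G^SO = 5·14.8 = 74.
W^SO = (Σα)·G^SO − ½·5·(Σα)² = (5/2)·14.8² = 547.6.
Deadweight loss = W^SO − W^NE = 356.97.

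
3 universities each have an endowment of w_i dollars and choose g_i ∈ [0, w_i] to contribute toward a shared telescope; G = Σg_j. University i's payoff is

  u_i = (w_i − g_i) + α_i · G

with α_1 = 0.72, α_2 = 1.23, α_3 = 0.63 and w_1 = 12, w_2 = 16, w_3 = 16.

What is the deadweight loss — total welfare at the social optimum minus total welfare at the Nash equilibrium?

∂u_i/∂g_i = α_i − 1, so university i contributes w_i if α_i > 1, else 0.
α_i > 1 for i ∈ {2}; NE contributions (0, 16, 0), G = 16.
W^NE = Σw_i − G^NE + (Σα_i)·G^NE = 44 + 1.58·16 = 69.28.
Planner: ∂(Σu_j)/∂g_i = Σα_j − 1 = 1.58 > 0, so everyone contributes w_i; G^SO = 44, W^SO = 44 + 1.58·44 = 113.52.
Deadweight loss = 44.24.

44.24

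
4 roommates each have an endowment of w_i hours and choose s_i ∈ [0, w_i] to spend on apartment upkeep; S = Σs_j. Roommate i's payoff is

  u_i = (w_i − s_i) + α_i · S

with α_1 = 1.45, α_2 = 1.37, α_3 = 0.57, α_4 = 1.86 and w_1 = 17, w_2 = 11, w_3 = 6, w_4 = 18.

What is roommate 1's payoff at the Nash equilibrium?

66.7

∂u_i/∂s_i = α_i − 1, so roommate i contributes w_i if α_i > 1, else 0.
α_i > 1 for i ∈ {1, 2, 4}; NE contributions (17, 11, 0, 18), S = 46.
u_1 = (17 − 17) + 1.45·46 = 66.7.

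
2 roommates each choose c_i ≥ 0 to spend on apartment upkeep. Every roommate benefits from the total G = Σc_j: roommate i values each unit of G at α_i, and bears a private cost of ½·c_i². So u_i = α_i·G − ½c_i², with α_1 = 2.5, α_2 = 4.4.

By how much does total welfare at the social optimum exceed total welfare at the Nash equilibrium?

12.805

Roommate i's FOC: ∂u_i/∂c_i = α_i − c_i = 0, so c_i* = α_i.
NE contributions = (2.5, 4.4); G = 6.9.
W^NE = (Σα)·G − ½Σα_i² = 6.9² − ½·25.61 = 34.805.
Planner sets c_i = Σα_j = 6.9 for every i, so G^SO = 2·6.9 = 13.8.
W^SO = (Σα)·G^SO − ½·2·(Σα)² = (2/2)·6.9² = 47.61.
Deadweight loss = W^SO − W^NE = 12.805.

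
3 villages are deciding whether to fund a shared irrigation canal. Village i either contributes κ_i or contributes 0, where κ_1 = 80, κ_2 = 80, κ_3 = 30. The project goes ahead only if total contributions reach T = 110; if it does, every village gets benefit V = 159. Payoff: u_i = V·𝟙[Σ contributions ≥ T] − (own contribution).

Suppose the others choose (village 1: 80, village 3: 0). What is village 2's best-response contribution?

80

Others' total = 80. Contributing 80 brings total to 160 ≥ 110: gain V − κ_2 = 79.
Best response: 80.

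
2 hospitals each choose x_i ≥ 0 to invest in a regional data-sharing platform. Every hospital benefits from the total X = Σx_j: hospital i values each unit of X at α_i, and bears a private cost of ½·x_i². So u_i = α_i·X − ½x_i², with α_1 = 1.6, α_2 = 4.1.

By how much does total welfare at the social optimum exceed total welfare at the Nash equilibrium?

9.685

Hospital i's FOC: ∂u_i/∂x_i = α_i − x_i = 0, so x_i* = α_i.
NE contributions = (1.6, 4.1); X = 5.7.
W^NE = (Σα)·X − ½Σα_i² = 5.7² − ½·19.37 = 22.805.
Planner sets x_i = Σα_j = 5.7 for every i, so X^SO = 2·5.7 = 11.4.
W^SO = (Σα)·X^SO − ½·2·(Σα)² = (2/2)·5.7² = 32.49.
Deadweight loss = W^SO − W^NE = 9.685.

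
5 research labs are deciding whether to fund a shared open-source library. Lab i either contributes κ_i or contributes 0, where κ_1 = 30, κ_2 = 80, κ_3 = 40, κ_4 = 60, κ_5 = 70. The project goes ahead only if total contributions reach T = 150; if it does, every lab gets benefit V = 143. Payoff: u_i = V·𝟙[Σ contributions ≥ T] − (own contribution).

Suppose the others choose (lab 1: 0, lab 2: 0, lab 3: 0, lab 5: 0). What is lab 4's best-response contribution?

Others' total = 0. Even contributing 60 gives 60 < 150: no benefit either way.
Best response: 0.

0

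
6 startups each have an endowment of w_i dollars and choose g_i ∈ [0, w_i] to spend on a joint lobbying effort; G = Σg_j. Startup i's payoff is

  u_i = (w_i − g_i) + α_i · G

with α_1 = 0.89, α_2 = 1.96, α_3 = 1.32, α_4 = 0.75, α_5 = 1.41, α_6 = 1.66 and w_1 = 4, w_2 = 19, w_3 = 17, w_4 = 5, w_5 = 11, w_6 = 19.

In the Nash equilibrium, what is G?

∂u_i/∂g_i = α_i − 1, so startup i contributes w_i if α_i > 1, else 0.
α_i > 1 for i ∈ {2, 3, 5, 6}; NE contributions (0, 19, 17, 0, 11, 19), G = 66.

66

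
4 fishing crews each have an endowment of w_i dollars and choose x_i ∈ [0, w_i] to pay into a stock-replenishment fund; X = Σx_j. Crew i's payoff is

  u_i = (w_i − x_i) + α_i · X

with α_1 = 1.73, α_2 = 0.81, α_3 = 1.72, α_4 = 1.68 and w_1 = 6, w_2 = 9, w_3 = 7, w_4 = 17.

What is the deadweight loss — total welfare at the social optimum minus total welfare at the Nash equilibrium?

∂u_i/∂x_i = α_i − 1, so crew i contributes w_i if α_i > 1, else 0.
α_i > 1 for i ∈ {1, 3, 4}; NE contributions (6, 0, 7, 17), X = 30.
W^NE = Σw_i − X^NE + (Σα_i)·X^NE = 39 + 4.94·30 = 187.2.
Planner: ∂(Σu_j)/∂x_i = Σα_j − 1 = 4.94 > 0, so everyone contributes w_i; X^SO = 39, W^SO = 39 + 4.94·39 = 231.66.
Deadweight loss = 44.46.

44.46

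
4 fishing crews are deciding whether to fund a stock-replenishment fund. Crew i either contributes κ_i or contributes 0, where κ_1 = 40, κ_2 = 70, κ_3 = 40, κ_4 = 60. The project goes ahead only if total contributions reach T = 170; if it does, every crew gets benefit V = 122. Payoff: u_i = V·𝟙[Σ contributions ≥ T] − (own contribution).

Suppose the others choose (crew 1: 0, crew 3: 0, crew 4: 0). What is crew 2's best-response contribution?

Others' total = 0. Even contributing 70 gives 70 < 170: no benefit either way.
Best response: 0.

0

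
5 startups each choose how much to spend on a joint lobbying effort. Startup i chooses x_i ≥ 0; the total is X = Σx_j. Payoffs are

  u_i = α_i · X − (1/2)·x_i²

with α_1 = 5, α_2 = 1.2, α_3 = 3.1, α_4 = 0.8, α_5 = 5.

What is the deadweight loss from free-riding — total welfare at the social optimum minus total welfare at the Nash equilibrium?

372.86

Startup i's FOC: ∂u_i/∂x_i = α_i − x_i = 0, so x_i* = α_i.
NE contributions = (5, 1.2, 3.1, 0.8, 5); X = 15.1.
W^NE = (Σα)·X − ½Σα_i² = 15.1² − ½·61.69 = 197.165.
Planner sets x_i = Σα_j = 15.1 for every i, so X^SO = 5·15.1 = 75.5.
W^SO = (Σα)·X^SO − ½·5·(Σα)² = (5/2)·15.1² = 570.025.
Deadweight loss = W^SO − W^NE = 372.86.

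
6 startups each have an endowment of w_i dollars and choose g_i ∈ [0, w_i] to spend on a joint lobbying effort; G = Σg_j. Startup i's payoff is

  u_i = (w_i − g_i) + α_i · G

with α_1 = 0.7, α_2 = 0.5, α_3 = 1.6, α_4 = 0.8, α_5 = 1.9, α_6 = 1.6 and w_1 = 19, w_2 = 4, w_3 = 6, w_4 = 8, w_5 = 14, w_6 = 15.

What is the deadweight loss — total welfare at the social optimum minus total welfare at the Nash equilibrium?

189.1

∂u_i/∂g_i = α_i − 1, so startup i contributes w_i if α_i > 1, else 0.
α_i > 1 for i ∈ {3, 5, 6}; NE contributions (0, 0, 6, 0, 14, 15), G = 35.
W^NE = Σw_i − G^NE + (Σα_i)·G^NE = 66 + 6.1·35 = 279.5.
Planner: ∂(Σu_j)/∂g_i = Σα_j − 1 = 6.1 > 0, so everyone contributes w_i; G^SO = 66, W^SO = 66 + 6.1·66 = 468.6.
Deadweight loss = 189.1.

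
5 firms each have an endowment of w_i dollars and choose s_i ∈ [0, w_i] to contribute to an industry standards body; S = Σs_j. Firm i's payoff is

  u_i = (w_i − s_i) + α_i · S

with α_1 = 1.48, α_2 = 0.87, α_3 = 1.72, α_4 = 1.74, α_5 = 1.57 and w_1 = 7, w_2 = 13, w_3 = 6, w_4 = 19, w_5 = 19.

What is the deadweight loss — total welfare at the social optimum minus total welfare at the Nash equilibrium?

82.94

∂u_i/∂s_i = α_i − 1, so firm i contributes w_i if α_i > 1, else 0.
α_i > 1 for i ∈ {1, 3, 4, 5}; NE contributions (7, 0, 6, 19, 19), S = 51.
W^NE = Σw_i − S^NE + (Σα_i)·S^NE = 64 + 6.38·51 = 389.38.
Planner: ∂(Σu_j)/∂s_i = Σα_j − 1 = 6.38 > 0, so everyone contributes w_i; S^SO = 64, W^SO = 64 + 6.38·64 = 472.32.
Deadweight loss = 82.94.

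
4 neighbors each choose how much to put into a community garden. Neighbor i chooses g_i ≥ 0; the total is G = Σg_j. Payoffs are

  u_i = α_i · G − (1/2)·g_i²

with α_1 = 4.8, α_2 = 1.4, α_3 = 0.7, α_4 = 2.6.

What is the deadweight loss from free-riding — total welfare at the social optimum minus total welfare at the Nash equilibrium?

Neighbor i's FOC: ∂u_i/∂g_i = α_i − g_i = 0, so g_i* = α_i.
NE contributions = (4.8, 1.4, 0.7, 2.6); G = 9.5.
W^NE = (Σα)·G − ½Σα_i² = 9.5² − ½·32.25 = 74.125.
Planner sets g_i = Σα_j = 9.5 for every i, so G^SO = 4·9.5 = 38.
W^SO = (Σα)·G^SO − ½·4·(Σα)² = (4/2)·9.5² = 180.5.
Deadweight loss = W^SO − W^NE = 106.375.

106.375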